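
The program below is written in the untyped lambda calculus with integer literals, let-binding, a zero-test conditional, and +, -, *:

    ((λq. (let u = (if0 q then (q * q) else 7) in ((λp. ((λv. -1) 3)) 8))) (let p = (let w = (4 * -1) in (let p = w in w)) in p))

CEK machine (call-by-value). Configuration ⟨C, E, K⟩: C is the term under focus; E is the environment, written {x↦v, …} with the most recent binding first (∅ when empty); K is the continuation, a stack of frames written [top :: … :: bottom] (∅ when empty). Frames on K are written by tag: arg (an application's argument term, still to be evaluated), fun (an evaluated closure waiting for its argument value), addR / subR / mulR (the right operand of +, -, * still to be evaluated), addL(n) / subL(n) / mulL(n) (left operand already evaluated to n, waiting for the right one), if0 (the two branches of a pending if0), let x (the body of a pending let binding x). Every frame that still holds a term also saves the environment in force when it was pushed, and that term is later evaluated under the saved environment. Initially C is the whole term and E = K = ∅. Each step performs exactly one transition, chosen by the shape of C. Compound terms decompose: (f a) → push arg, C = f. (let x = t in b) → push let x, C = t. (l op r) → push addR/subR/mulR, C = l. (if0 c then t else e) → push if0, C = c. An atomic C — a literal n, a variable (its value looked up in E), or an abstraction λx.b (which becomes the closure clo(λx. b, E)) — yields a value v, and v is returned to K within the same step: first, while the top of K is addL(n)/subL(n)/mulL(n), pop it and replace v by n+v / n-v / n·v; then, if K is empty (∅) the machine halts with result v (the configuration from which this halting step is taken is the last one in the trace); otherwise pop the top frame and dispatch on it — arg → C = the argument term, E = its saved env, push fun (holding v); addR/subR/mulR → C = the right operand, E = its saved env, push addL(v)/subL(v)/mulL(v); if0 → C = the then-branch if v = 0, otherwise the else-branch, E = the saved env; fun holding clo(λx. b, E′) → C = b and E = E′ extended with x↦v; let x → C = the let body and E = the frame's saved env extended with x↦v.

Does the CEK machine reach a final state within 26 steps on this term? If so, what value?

Answer: -1

Derivation:
t=0: ⟨C=((λq. (let u = (if0 q then (q * q) else 7) in ((λp. ((λv. -1) 3)) 8))) (let p = (let w = (4 * -1) in (let p = w in w)) in p)); E=∅; K=∅⟩
t=1: ⟨C=(λq. (let u = (if0 q then (q * q) else 7) in ((λp. ((λv. -1) 3)) 8))); E=∅; K=[arg]⟩
t=2: ⟨C=(let p = (let w = (4 * -1) in (let p = w in w)) in p); E=∅; K=[fun]⟩
t=3: ⟨C=(let w = (4 * -1) in (let p = w in w)); E=∅; K=[let p :: fun]⟩
t=4: ⟨C=(4 * -1); E=∅; K=[let w :: let p :: fun]⟩
t=5: ⟨C=4; E=∅; K=[mulR :: let w :: let p :: fun]⟩
t=6: ⟨C=-1; E=∅; K=[mulL(4) :: let w :: let p :: fun]⟩
t=7: ⟨C=(let p = w in w); E={w↦-4}; K=[let p :: fun]⟩
t=8: ⟨C=w; E={w↦-4}; K=[let p :: let p :: fun]⟩
t=9: ⟨C=w; E={p↦-4, w↦-4}; K=[let p :: fun]⟩
t=10: ⟨C=p; E={p↦-4}; K=[fun]⟩
t=11: ⟨C=(let u = (if0 q then (q * q) else 7) in ((λp. ((λv. -1) 3)) 8)); E={q↦-4}; K=∅⟩
t=12: ⟨C=(if0 q then (q * q) else 7); E={q↦-4}; K=[let u]⟩
t=13: ⟨C=q; E={q↦-4}; K=[if0 :: let u]⟩
t=14: ⟨C=7; E={q↦-4}; K=[let u]⟩
t=15: ⟨C=((λp. ((λv. -1) 3)) 8); E={u↦7, q↦-4}; K=∅⟩
t=16: ⟨C=(λp. ((λv. -1) 3)); E={u↦7, q↦-4}; K=[arg]⟩
t=17: ⟨C=8; E={u↦7, q↦-4}; K=[fun]⟩
t=18: ⟨C=((λv. -1) 3); E={p↦8, u↦7, q↦-4}; K=∅⟩
t=19: ⟨C=(λv. -1); E={p↦8, u↦7, q↦-4}; K=[arg]⟩
t=20: ⟨C=3; E={p↦8, u↦7, q↦-4}; K=[fun]⟩
t=21: ⟨C=-1; E={v↦3, p↦8, u↦7, q↦-4}; K=∅⟩
→ final value -1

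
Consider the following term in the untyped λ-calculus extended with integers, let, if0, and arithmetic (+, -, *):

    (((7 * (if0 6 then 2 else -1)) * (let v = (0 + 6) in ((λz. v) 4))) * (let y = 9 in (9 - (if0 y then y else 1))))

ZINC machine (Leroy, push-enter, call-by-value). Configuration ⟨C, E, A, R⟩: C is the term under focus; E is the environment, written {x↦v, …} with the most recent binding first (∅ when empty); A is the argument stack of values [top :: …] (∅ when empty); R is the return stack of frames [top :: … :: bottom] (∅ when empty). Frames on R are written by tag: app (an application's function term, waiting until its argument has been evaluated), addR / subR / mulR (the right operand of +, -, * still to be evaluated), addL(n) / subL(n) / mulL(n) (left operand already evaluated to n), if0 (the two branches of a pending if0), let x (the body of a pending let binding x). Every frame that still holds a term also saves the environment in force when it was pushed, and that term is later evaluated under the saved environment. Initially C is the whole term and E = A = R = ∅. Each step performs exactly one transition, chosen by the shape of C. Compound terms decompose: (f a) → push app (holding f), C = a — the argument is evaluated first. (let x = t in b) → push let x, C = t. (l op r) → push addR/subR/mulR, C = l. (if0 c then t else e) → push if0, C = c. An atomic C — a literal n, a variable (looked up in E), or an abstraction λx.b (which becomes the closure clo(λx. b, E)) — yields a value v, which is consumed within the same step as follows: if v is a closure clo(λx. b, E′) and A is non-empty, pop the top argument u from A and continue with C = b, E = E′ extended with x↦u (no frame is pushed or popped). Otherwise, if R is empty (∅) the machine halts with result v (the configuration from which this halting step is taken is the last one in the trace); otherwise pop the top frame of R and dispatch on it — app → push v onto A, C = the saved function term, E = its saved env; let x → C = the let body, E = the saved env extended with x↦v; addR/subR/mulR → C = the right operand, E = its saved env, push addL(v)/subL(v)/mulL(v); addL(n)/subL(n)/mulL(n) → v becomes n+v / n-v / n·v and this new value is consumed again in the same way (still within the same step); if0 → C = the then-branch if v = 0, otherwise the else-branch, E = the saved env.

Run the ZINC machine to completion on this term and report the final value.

t=0: [C=(((7 * (if0 6 then 2 else -1)) * (let v = (0 + 6) in ((λz. v) 4))) * (let y = 9 in (9 - (if0 y then y else 1)))) | E=∅ | A=∅ | R=∅]
t=1: [C=((7 * (if0 6 then 2 else -1)) * (let v = (0 + 6) in ((λz. v) 4))) | E=∅ | A=∅ | R=[mulR]]
t=2: [C=(7 * (if0 6 then 2 else -1)) | E=∅ | A=∅ | R=[mulR :: mulR]]
t=3: [C=7 | E=∅ | A=∅ | R=[mulR :: mulR :: mulR]]
t=4: [C=(if0 6 then 2 else -1) | E=∅ | A=∅ | R=[mulL(7) :: mulR :: mulR]]
t=5: [C=6 | E=∅ | A=∅ | R=[if0 :: mulL(7) :: mulR :: mulR]]
t=6: [C=-1 | E=∅ | A=∅ | R=[mulL(7) :: mulR :: mulR]]
t=7: [C=(let v = (0 + 6) in ((λz. v) 4)) | E=∅ | A=∅ | R=[mulL(-7) :: mulR]]
t=8: [C=(0 + 6) | E=∅ | A=∅ | R=[let v :: mulL(-7) :: mulR]]
t=9: [C=0 | E=∅ | A=∅ | R=[addR :: let v :: mulL(-7) :: mulR]]
t=10: [C=6 | E=∅ | A=∅ | R=[addL(0) :: let v :: mulL(-7) :: mulR]]
t=11: [C=((λz. v) 4) | E={v↦6} | A=∅ | R=[mulL(-7) :: mulR]]
t=12: [C=4 | E={v↦6} | A=∅ | R=[app :: mulL(-7) :: mulR]]
t=13: [C=(λz. v) | E={v↦6} | A=[4] | R=[mulL(-7) :: mulR]]
t=14: [C=v | E={z↦4, v↦6} | A=∅ | R=[mulL(-7) :: mulR]]
t=15: [C=(let y = 9 in (9 - (if0 y then y else 1))) | E=∅ | A=∅ | R=[mulL(-42)]]
t=16: [C=9 | E=∅ | A=∅ | R=[let y :: mulL(-42)]]
t=17: [C=(9 - (if0 y then y else 1)) | E={y↦9} | A=∅ | R=[mulL(-42)]]
t=18: [C=9 | E={y↦9} | A=∅ | R=[subR :: mulL(-42)]]
t=19: [C=(if0 y then y else 1) | E={y↦9} | A=∅ | R=[subL(9) :: mulL(-42)]]
t=20: [C=y | E={y↦9} | A=∅ | R=[if0 :: subL(9) :: mulL(-42)]]
t=21: [C=1 | E={y↦9} | A=∅ | R=[subL(9) :: mulL(-42)]]
→ final value -336

Answer: -336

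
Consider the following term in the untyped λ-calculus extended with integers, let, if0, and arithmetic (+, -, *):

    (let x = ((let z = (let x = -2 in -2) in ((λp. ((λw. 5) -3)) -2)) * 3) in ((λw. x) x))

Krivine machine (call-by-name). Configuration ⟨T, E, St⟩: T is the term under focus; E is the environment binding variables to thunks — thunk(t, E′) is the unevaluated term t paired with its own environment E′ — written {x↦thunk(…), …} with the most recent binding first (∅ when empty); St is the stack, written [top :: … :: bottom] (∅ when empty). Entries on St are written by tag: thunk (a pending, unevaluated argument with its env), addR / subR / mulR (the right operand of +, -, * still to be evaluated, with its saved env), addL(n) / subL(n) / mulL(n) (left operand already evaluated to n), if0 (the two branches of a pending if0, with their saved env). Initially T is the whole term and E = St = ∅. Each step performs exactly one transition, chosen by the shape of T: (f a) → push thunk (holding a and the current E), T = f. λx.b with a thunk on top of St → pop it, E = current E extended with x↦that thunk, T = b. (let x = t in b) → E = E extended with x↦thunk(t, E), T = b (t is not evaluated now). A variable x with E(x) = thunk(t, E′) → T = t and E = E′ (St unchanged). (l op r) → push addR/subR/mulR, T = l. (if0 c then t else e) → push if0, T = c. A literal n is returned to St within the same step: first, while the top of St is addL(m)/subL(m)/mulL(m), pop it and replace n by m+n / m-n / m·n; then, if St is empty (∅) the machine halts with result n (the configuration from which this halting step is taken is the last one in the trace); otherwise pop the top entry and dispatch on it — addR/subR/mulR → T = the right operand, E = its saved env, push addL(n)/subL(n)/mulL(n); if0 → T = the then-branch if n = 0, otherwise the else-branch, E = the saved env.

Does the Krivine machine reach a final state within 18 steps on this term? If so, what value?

step 0: [T=(let x = ((let z = (let x = -2 in -2) in ((λp. ((λw. 5) -3)) -2)) * 3) in ((λw. x) x)) | E=∅ | St=∅]
step 1: [T=((λw. x) x) | E={x↦thunk(((let z = (let x = -2 in -2) in ((λp. ((λw. 5) -3)) -2)) * 3), ∅)} | St=∅]
step 2: [T=(λw. x) | E={x↦thunk(((let z = (let x = -2 in -2) in ((λp. ((λw. 5) -3)) -2)) * 3), ∅)} | St=[thunk]]
step 3: [T=x | E={w↦thunk(x, {x↦thunk(((let z = (let x = -2 in -2) in ((λp. ((λw. 5) -3)) -2)) * 3), ∅)}), x↦thunk(((let z = (let x = -2 in -2) in ((λp. ((λw. 5) -3)) -2)) * 3), ∅)} | St=∅]
step 4: [T=((let z = (let x = -2 in -2) in ((λp. ((λw. 5) -3)) -2)) * 3) | E=∅ | St=∅]
step 5: [T=(let z = (let x = -2 in -2) in ((λp. ((λw. 5) -3)) -2)) | E=∅ | St=[mulR]]
step 6: [T=((λp. ((λw. 5) -3)) -2) | E={z↦thunk((let x = -2 in -2), ∅)} | St=[mulR]]
step 7: [T=(λp. ((λw. 5) -3)) | E={z↦thunk((let x = -2 in -2), ∅)} | St=[thunk :: mulR]]
step 8: [T=((λw. 5) -3) | E={p↦thunk(-2, {z↦thunk((let x = -2 in -2), ∅)}), z↦thunk((let x = -2 in -2), ∅)} | St=[mulR]]
step 9: [T=(λw. 5) | E={p↦thunk(-2, {z↦thunk((let x = -2 in -2), ∅)}), z↦thunk((let x = -2 in -2), ∅)} | St=[thunk :: mulR]]
step 10: [T=5 | E={w↦thunk(-3, {p↦thunk(-2, {z↦thunk((let x = -2 in -2), ∅)}), z↦thunk((let x = -2 in -2), ∅)}), p↦thunk(-2, {z↦thunk((let x = -2 in -2), ∅)}), z↦thunk((let x = -2 in -2), ∅)} | St=[mulR]]
step 11: [T=3 | E=∅ | St=[mulL(5)]]
→ final value 15

Answer: 15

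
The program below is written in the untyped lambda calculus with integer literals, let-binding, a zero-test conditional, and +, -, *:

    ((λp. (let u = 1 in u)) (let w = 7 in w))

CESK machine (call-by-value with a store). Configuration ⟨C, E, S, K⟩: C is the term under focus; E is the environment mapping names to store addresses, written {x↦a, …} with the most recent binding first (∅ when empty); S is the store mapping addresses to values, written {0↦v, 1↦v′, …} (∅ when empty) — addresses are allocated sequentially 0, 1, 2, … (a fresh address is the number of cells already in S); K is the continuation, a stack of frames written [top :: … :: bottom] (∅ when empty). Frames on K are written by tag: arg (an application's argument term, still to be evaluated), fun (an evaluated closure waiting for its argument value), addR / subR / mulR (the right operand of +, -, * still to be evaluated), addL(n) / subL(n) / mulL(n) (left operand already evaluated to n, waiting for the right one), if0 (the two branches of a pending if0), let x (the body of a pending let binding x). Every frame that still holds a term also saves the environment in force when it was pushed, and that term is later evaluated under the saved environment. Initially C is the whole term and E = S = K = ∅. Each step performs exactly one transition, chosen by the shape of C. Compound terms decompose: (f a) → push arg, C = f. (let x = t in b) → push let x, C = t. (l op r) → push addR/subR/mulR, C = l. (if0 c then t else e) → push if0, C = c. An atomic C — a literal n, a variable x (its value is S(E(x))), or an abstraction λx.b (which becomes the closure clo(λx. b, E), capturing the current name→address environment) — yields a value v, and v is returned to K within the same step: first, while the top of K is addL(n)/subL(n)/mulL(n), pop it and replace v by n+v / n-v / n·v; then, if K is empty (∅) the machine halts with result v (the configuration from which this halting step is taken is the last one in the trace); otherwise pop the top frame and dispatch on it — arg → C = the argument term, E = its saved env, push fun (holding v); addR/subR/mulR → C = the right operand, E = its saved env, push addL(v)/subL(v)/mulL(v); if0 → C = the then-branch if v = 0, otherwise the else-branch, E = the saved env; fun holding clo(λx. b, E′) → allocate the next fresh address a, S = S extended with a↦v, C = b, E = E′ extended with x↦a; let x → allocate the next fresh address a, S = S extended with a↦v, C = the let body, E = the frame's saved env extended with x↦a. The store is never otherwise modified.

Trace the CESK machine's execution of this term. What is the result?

step 0: [C=((λp. (let u = 1 in u)) (let w = 7 in w)) | E=∅ | S=∅ | K=∅]
step 1: [C=(λp. (let u = 1 in u)) | E=∅ | S=∅ | K=[arg]]
step 2: [C=(let w = 7 in w) | E=∅ | S=∅ | K=[fun]]
step 3: [C=7 | E=∅ | S=∅ | K=[let w :: fun]]
step 4: [C=w | E={w↦0} | S={0↦7} | K=[fun]]
step 5: [C=(let u = 1 in u) | E={p↦1} | S={0↦7, 1↦7} | K=∅]
step 6: [C=1 | E={p↦1} | S={0↦7, 1↦7} | K=[let u]]
step 7: [C=u | E={u↦2, p↦1} | S={0↦7, 1↦7, 2↦1} | K=∅]
→ final value 1

Answer: 1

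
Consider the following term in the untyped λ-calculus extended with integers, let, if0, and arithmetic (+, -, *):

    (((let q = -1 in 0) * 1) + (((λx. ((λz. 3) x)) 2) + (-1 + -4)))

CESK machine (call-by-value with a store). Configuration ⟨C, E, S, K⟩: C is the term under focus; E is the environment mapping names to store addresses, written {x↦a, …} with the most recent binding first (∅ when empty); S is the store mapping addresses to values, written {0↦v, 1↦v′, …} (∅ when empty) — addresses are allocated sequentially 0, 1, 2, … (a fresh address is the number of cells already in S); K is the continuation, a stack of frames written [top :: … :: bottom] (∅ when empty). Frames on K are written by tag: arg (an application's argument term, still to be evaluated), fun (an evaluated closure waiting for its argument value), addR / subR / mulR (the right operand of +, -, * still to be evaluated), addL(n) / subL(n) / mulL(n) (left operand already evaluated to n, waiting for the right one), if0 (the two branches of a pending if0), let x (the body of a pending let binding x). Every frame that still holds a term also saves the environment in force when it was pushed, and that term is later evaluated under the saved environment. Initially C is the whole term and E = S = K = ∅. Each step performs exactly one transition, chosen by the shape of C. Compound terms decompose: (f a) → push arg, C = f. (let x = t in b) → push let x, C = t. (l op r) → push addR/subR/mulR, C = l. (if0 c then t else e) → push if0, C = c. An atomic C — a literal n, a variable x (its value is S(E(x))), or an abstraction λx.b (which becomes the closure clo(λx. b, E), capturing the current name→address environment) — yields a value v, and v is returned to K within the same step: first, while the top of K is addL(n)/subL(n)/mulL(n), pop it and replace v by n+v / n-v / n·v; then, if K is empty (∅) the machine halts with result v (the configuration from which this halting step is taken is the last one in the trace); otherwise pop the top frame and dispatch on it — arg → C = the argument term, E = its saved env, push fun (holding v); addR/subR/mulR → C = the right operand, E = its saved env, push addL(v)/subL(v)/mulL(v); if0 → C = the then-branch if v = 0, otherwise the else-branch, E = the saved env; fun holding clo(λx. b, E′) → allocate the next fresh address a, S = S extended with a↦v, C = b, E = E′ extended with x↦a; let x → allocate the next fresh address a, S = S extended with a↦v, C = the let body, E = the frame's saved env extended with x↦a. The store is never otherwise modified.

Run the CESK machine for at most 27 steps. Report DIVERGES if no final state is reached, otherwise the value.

[0] [C=(((let q = -1 in 0) * 1) + (((λx. ((λz. 3) x)) 2) + (-1 + -4))) | E=∅ | S=∅ | K=∅]
[1] [C=((let q = -1 in 0) * 1) | E=∅ | S=∅ | K=[addR]]
[2] [C=(let q = -1 in 0) | E=∅ | S=∅ | K=[mulR :: addR]]
[3] [C=-1 | E=∅ | S=∅ | K=[let q :: mulR :: addR]]
[4] [C=0 | E={q↦0} | S={0↦-1} | K=[mulR :: addR]]
[5] [C=1 | E=∅ | S={0↦-1} | K=[mulL(0) :: addR]]
[6] [C=(((λx. ((λz. 3) x)) 2) + (-1 + -4)) | E=∅ | S={0↦-1} | K=[addL(0)]]
[7] [C=((λx. ((λz. 3) x)) 2) | E=∅ | S={0↦-1} | K=[addR :: addL(0)]]
[8] [C=(λx. ((λz. 3) x)) | E=∅ | S={0↦-1} | K=[arg :: addR :: addL(0)]]
[9] [C=2 | E=∅ | S={0↦-1} | K=[fun :: addR :: addL(0)]]
[10] [C=((λz. 3) x) | E={x↦1} | S={0↦-1, 1↦2} | K=[addR :: addL(0)]]
[11] [C=(λz. 3) | E={x↦1} | S={0↦-1, 1↦2} | K=[arg :: addR :: addL(0)]]
[12] [C=x | E={x↦1} | S={0↦-1, 1↦2} | K=[fun :: addR :: addL(0)]]
[13] [C=3 | E={z↦2, x↦1} | S={0↦-1, 1↦2, 2↦2} | K=[addR :: addL(0)]]
[14] [C=(-1 + -4) | E=∅ | S={0↦-1, 1↦2, 2↦2} | K=[addL(3) :: addL(0)]]
[15] [C=-1 | E=∅ | S={0↦-1, 1↦2, 2↦2} | K=[addR :: addL(3) :: addL(0)]]
[16] [C=-4 | E=∅ | S={0↦-1, 1↦2, 2↦2} | K=[addL(-1) :: addL(3) :: addL(0)]]
→ final value -2

Answer: -2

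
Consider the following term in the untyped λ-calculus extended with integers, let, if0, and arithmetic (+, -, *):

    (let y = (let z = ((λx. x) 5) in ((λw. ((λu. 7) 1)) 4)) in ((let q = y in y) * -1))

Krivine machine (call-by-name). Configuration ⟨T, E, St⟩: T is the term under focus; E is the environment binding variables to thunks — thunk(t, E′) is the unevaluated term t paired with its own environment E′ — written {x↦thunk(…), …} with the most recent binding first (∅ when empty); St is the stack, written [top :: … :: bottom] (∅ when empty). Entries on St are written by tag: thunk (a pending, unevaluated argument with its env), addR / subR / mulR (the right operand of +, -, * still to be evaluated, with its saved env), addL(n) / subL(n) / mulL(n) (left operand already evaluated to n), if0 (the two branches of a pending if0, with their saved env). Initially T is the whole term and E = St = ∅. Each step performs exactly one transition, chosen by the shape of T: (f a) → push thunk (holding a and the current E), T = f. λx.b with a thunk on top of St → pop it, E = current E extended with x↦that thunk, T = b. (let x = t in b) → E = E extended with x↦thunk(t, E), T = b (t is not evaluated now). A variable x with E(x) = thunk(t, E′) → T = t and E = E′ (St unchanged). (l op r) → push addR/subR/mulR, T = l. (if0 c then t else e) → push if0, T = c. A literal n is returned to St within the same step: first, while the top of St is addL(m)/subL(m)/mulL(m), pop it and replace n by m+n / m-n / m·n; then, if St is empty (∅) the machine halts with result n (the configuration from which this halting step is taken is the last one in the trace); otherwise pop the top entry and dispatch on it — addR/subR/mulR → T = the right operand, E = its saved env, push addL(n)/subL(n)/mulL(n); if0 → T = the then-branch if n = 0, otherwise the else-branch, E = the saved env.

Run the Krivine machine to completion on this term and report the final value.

Answer: -7

Machine steps:
t=0: ⟨T=(let y = (let z = ((λx. x) 5) in ((λw. ((λu. 7) 1)) 4)) in ((let q = y in y) * -1)); E=∅; St=∅⟩
t=1: ⟨T=((let q = y in y) * -1); E={y↦thunk((let z = ((λx. x) 5) in ((λw. ((λu. 7) 1)) 4)), ∅)}; St=∅⟩
t=2: ⟨T=(let q = y in y); E={y↦thunk((let z = ((λx. x) 5) in ((λw. ((λu. 7) 1)) 4)), ∅)}; St=[mulR]⟩
t=3: ⟨T=y; E={q↦thunk(y, {y↦thunk((let z = ((λx. x) 5) in ((λw. ((λu. 7) 1)) 4)), ∅)}), y↦thunk((let z = ((λx. x) 5) in ((λw. ((λu. 7) 1)) 4)), ∅)}; St=[mulR]⟩
t=4: ⟨T=(let z = ((λx. x) 5) in ((λw. ((λu. 7) 1)) 4)); E=∅; St=[mulR]⟩
t=5: ⟨T=((λw. ((λu. 7) 1)) 4); E={z↦thunk(((λx. x) 5), ∅)}; St=[mulR]⟩
t=6: ⟨T=(λw. ((λu. 7) 1)); E={z↦thunk(((λx. x) 5), ∅)}; St=[thunk :: mulR]⟩
t=7: ⟨T=((λu. 7) 1); E={w↦thunk(4, {z↦thunk(((λx. x) 5), ∅)}), z↦thunk(((λx. x) 5), ∅)}; St=[mulR]⟩
t=8: ⟨T=(λu. 7); E={w↦thunk(4, {z↦thunk(((λx. x) 5), ∅)}), z↦thunk(((λx. x) 5), ∅)}; St=[thunk :: mulR]⟩
t=9: ⟨T=7; E={u↦thunk(1, {w↦thunk(4, {z↦thunk(((λx. x) 5), ∅)}), z↦thunk(((λx. x) 5), ∅)}), w↦thunk(4, {z↦thunk(((λx. x) 5), ∅)}), z↦thunk(((λx. x) 5), ∅)}; St=[mulR]⟩
t=10: ⟨T=-1; E={y↦thunk((let z = ((λx. x) 5) in ((λw. ((λu. 7) 1)) 4)), ∅)}; St=[mulL(7)]⟩
→ final value -7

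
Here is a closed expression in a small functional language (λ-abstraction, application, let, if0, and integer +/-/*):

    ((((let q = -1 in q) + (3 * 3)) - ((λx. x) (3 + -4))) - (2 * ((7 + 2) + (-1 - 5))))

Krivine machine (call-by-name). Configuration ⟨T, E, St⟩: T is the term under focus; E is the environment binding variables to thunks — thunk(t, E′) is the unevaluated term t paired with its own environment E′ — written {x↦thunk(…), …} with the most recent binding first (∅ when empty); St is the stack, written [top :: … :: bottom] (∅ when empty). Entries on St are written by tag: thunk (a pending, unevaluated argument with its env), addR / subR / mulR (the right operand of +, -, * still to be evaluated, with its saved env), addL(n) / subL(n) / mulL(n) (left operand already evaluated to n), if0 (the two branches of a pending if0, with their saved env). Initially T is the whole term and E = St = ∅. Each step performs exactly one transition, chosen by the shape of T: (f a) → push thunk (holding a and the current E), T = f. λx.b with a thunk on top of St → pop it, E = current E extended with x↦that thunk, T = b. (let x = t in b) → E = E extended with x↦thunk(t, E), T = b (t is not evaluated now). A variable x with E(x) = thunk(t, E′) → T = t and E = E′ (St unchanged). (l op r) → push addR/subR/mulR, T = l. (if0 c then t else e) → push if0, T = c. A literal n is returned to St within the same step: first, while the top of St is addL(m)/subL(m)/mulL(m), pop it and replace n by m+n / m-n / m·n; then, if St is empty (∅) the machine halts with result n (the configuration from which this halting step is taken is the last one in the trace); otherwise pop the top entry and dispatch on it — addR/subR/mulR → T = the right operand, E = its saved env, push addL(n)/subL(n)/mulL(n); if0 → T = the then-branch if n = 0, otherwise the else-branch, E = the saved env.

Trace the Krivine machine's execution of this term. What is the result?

t=0: ⟨T=((((let q = -1 in q) + (3 * 3)) - ((λx. x) (3 + -4))) - (2 * ((7 + 2) + (-1 - 5)))); E=∅; St=∅⟩
t=1: ⟨T=(((let q = -1 in q) + (3 * 3)) - ((λx. x) (3 + -4))); E=∅; St=[subR]⟩
t=2: ⟨T=((let q = -1 in q) + (3 * 3)); E=∅; St=[subR :: subR]⟩
t=3: ⟨T=(let q = -1 in q); E=∅; St=[addR :: subR :: subR]⟩
t=4: ⟨T=q; E={q↦thunk(-1, ∅)}; St=[addR :: subR :: subR]⟩
t=5: ⟨T=-1; E=∅; St=[addR :: subR :: subR]⟩
t=6: ⟨T=(3 * 3); E=∅; St=[addL(-1) :: subR :: subR]⟩
t=7: ⟨T=3; E=∅; St=[mulR :: addL(-1) :: subR :: subR]⟩
t=8: ⟨T=3; E=∅; St=[mulL(3) :: addL(-1) :: subR :: subR]⟩
t=9: ⟨T=((λx. x) (3 + -4)); E=∅; St=[subL(8) :: subR]⟩
t=10: ⟨T=(λx. x); E=∅; St=[thunk :: subL(8) :: subR]⟩
t=11: ⟨T=x; E={x↦thunk((3 + -4), ∅)}; St=[subL(8) :: subR]⟩
t=12: ⟨T=(3 + -4); E=∅; St=[subL(8) :: subR]⟩
t=13: ⟨T=3; E=∅; St=[addR :: subL(8) :: subR]⟩
t=14: ⟨T=-4; E=∅; St=[addL(3) :: subL(8) :: subR]⟩
t=15: ⟨T=(2 * ((7 + 2) + (-1 - 5))); E=∅; St=[subL(9)]⟩
t=16: ⟨T=2; E=∅; St=[mulR :: subL(9)]⟩
t=17: ⟨T=((7 + 2) + (-1 - 5)); E=∅; St=[mulL(2) :: subL(9)]⟩
t=18: ⟨T=(7 + 2); E=∅; St=[addR :: mulL(2) :: subL(9)]⟩
t=19: ⟨T=7; E=∅; St=[addR :: addR :: mulL(2) :: subL(9)]⟩
t=20: ⟨T=2; E=∅; St=[addL(7) :: addR :: mulL(2) :: subL(9)]⟩
t=21: ⟨T=(-1 - 5); E=∅; St=[addL(9) :: mulL(2) :: subL(9)]⟩
t=22: ⟨T=-1; E=∅; St=[subR :: addL(9) :: mulL(2) :: subL(9)]⟩
t=23: ⟨T=5; E=∅; St=[subL(-1) :: addL(9) :: mulL(2) :: subL(9)]⟩
→ final value 3

Answer: 3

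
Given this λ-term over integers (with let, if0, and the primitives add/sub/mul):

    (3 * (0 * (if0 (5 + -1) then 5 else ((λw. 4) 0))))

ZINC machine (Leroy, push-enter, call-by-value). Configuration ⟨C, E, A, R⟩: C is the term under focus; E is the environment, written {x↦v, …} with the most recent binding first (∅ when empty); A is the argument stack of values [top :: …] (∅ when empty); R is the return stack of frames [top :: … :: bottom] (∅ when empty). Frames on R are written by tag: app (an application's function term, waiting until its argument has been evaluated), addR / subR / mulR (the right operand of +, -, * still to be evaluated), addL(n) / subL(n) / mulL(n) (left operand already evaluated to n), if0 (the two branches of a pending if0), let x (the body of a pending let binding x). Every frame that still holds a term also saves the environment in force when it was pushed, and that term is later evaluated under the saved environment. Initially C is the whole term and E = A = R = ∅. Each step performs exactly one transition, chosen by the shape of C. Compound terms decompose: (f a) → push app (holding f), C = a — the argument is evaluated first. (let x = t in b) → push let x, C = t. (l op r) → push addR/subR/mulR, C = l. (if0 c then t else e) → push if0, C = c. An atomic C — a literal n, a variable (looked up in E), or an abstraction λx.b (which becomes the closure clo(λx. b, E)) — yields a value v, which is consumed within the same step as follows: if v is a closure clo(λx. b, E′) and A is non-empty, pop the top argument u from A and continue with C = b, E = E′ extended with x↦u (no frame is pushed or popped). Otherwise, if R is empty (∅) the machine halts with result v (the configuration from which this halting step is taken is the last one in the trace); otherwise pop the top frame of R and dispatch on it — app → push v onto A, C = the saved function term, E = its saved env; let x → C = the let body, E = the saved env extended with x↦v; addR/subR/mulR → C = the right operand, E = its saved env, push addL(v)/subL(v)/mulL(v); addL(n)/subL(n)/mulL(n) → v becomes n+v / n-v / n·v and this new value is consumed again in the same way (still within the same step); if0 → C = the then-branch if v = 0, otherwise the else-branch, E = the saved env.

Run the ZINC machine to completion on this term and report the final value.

0. [C=(3 * (0 * (if0 (5 + -1) then 5 else ((λw. 4) 0)))) | E=∅ | A=∅ | R=∅]
1. [C=3 | E=∅ | A=∅ | R=[mulR]]
2. [C=(0 * (if0 (5 + -1) then 5 else ((λw. 4) 0))) | E=∅ | A=∅ | R=[mulL(3)]]
3. [C=0 | E=∅ | A=∅ | R=[mulR :: mulL(3)]]
4. [C=(if0 (5 + -1) then 5 else ((λw. 4) 0)) | E=∅ | A=∅ | R=[mulL(0) :: mulL(3)]]
5. [C=(5 + -1) | E=∅ | A=∅ | R=[if0 :: mulL(0) :: mulL(3)]]
6. [C=5 | E=∅ | A=∅ | R=[addR :: if0 :: mulL(0) :: mulL(3)]]
7. [C=-1 | E=∅ | A=∅ | R=[addL(5) :: if0 :: mulL(0) :: mulL(3)]]
8. [C=((λw. 4) 0) | E=∅ | A=∅ | R=[mulL(0) :: mulL(3)]]
9. [C=0 | E=∅ | A=∅ | R=[app :: mulL(0) :: mulL(3)]]
10. [C=(λw. 4) | E=∅ | A=[0] | R=[mulL(0) :: mulL(3)]]
11. [C=4 | E={w↦0} | A=∅ | R=[mulL(0) :: mulL(3)]]
→ final value 0

Answer: 0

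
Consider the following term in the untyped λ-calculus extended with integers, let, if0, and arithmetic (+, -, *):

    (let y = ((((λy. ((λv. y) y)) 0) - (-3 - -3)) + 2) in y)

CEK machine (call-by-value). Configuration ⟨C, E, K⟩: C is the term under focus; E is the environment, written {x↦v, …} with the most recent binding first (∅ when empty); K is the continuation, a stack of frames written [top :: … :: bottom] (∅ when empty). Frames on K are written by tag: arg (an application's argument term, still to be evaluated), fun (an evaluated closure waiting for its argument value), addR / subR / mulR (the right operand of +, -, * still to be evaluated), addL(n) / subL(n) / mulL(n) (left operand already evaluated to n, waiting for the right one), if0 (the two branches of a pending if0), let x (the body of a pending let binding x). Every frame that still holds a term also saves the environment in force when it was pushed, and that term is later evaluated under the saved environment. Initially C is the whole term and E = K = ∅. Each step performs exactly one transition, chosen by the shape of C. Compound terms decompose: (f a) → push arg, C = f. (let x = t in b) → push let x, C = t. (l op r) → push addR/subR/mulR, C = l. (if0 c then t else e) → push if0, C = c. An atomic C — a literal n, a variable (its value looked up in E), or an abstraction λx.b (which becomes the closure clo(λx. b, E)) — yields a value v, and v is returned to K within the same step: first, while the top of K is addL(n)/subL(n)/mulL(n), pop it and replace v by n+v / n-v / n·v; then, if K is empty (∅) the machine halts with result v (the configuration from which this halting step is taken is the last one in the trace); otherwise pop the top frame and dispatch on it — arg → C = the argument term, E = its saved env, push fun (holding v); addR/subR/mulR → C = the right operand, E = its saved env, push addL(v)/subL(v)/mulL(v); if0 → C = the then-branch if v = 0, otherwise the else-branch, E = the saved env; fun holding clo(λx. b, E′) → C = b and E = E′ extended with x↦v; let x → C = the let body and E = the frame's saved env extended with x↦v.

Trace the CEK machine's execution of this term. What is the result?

step 0: ⟨C=(let y = ((((λy. ((λv. y) y)) 0) - (-3 - -3)) + 2) in y); E=∅; K=∅⟩
step 1: ⟨C=((((λy. ((λv. y) y)) 0) - (-3 - -3)) + 2); E=∅; K=[let y]⟩
step 2: ⟨C=(((λy. ((λv. y) y)) 0) - (-3 - -3)); E=∅; K=[addR :: let y]⟩
step 3: ⟨C=((λy. ((λv. y) y)) 0); E=∅; K=[subR :: addR :: let y]⟩
step 4: ⟨C=(λy. ((λv. y) y)); E=∅; K=[arg :: subR :: addR :: let y]⟩
step 5: ⟨C=0; E=∅; K=[fun :: subR :: addR :: let y]⟩
step 6: ⟨C=((λv. y) y); E={y↦0}; K=[subR :: addR :: let y]⟩
step 7: ⟨C=(λv. y); E={y↦0}; K=[arg :: subR :: addR :: let y]⟩
step 8: ⟨C=y; E={y↦0}; K=[fun :: subR :: addR :: let y]⟩
step 9: ⟨C=y; E={v↦0, y↦0}; K=[subR :: addR :: let y]⟩
step 10: ⟨C=(-3 - -3); E=∅; K=[subL(0) :: addR :: let y]⟩
step 11: ⟨C=-3; E=∅; K=[subR :: subL(0) :: addR :: let y]⟩
step 12: ⟨C=-3; E=∅; K=[subL(-3) :: subL(0) :: addR :: let y]⟩
step 13: ⟨C=2; E=∅; K=[addL(0) :: let y]⟩
step 14: ⟨C=y; E={y↦2}; K=∅⟩
→ final value 2

Answer: 2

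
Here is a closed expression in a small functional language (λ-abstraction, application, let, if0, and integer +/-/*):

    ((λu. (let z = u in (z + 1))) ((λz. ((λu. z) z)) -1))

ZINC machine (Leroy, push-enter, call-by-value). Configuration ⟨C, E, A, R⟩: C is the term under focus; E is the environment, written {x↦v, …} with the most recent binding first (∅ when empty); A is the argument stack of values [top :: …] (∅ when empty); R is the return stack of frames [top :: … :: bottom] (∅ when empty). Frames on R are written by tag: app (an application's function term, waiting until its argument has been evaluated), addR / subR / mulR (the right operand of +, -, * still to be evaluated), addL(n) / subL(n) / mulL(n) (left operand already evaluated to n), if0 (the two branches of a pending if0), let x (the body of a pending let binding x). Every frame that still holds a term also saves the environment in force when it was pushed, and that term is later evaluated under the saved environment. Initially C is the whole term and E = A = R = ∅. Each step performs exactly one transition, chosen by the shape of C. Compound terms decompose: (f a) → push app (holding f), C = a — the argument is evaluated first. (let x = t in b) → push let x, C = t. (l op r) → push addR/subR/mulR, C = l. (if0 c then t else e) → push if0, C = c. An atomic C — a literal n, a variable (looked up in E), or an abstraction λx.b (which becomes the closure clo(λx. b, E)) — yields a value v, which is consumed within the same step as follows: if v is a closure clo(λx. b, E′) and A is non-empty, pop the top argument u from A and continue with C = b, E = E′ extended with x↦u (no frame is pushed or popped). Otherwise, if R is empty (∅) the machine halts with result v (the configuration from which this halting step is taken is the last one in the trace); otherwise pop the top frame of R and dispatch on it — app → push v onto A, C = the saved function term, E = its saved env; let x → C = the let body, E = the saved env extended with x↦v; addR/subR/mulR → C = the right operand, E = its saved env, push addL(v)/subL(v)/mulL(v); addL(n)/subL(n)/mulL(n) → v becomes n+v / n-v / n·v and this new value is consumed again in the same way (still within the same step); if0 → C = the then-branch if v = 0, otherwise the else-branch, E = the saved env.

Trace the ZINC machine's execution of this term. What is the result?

0. [C=((λu. (let z = u in (z + 1))) ((λz. ((λu. z) z)) -1)) | E=∅ | A=∅ | R=∅]
1. [C=((λz. ((λu. z) z)) -1) | E=∅ | A=∅ | R=[app]]
2. [C=-1 | E=∅ | A=∅ | R=[app :: app]]
3. [C=(λz. ((λu. z) z)) | E=∅ | A=[-1] | R=[app]]
4. [C=((λu. z) z) | E={z↦-1} | A=∅ | R=[app]]
5. [C=z | E={z↦-1} | A=∅ | R=[app :: app]]
6. [C=(λu. z) | E={z↦-1} | A=[-1] | R=[app]]
7. [C=z | E={u↦-1, z↦-1} | A=∅ | R=[app]]
8. [C=(λu. (let z = u in (z + 1))) | E=∅ | A=[-1] | R=∅]
9. [C=(let z = u in (z + 1)) | E={u↦-1} | A=∅ | R=∅]
10. [C=u | E={u↦-1} | A=∅ | R=[let z]]
11. [C=(z + 1) | E={z↦-1, u↦-1} | A=∅ | R=∅]
12. [C=z | E={z↦-1, u↦-1} | A=∅ | R=[addR]]
13. [C=1 | E={z↦-1, u↦-1} | A=∅ | R=[addL(-1)]]
→ final value 0

Answer: 0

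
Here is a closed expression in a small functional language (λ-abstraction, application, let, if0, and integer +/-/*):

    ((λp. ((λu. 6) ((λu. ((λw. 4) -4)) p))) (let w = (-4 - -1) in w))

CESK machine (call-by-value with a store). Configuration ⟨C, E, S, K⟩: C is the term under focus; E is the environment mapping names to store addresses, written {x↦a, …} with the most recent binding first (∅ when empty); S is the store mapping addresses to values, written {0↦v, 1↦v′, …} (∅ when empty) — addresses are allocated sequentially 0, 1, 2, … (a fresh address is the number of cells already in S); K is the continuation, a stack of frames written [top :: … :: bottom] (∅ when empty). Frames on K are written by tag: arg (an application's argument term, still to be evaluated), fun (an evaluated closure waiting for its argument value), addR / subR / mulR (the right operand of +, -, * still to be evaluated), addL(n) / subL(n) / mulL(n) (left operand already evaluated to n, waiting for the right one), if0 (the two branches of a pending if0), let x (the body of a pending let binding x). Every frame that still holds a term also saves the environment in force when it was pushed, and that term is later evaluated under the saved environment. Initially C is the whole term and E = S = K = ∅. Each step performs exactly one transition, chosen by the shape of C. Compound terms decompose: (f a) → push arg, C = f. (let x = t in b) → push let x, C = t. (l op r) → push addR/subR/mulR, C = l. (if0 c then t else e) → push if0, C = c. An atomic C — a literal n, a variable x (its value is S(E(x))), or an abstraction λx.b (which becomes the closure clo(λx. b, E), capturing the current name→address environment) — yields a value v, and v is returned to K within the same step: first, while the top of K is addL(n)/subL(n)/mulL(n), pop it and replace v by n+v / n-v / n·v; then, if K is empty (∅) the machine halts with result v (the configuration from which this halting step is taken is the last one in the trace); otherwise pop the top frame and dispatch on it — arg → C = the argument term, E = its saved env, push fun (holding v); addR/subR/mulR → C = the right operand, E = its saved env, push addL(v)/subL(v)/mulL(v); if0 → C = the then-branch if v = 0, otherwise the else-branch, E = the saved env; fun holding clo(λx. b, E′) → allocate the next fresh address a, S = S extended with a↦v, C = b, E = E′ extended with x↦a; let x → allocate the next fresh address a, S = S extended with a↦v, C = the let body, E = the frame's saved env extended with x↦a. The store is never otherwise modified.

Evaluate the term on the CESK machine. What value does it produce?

t=0: [C=((λp. ((λu. 6) ((λu. ((λw. 4) -4)) p))) (let w = (-4 - -1) in w)) | E=∅ | S=∅ | K=∅]
t=1: [C=(λp. ((λu. 6) ((λu. ((λw. 4) -4)) p))) | E=∅ | S=∅ | K=[arg]]
t=2: [C=(let w = (-4 - -1) in w) | E=∅ | S=∅ | K=[fun]]
t=3: [C=(-4 - -1) | E=∅ | S=∅ | K=[let w :: fun]]
t=4: [C=-4 | E=∅ | S=∅ | K=[subR :: let w :: fun]]
t=5: [C=-1 | E=∅ | S=∅ | K=[subL(-4) :: let w :: fun]]
t=6: [C=w | E={w↦0} | S={0↦-3} | K=[fun]]
t=7: [C=((λu. 6) ((λu. ((λw. 4) -4)) p)) | E={p↦1} | S={0↦-3, 1↦-3} | K=∅]
t=8: [C=(λu. 6) | E={p↦1} | S={0↦-3, 1↦-3} | K=[arg]]
t=9: [C=((λu. ((λw. 4) -4)) p) | E={p↦1} | S={0↦-3, 1↦-3} | K=[fun]]
t=10: [C=(λu. ((λw. 4) -4)) | E={p↦1} | S={0↦-3, 1↦-3} | K=[arg :: fun]]
t=11: [C=p | E={p↦1} | S={0↦-3, 1↦-3} | K=[fun :: fun]]
t=12: [C=((λw. 4) -4) | E={u↦2, p↦1} | S={0↦-3, 1↦-3, 2↦-3} | K=[fun]]
t=13: [C=(λw. 4) | E={u↦2, p↦1} | S={0↦-3, 1↦-3, 2↦-3} | K=[arg :: fun]]
t=14: [C=-4 | E={u↦2, p↦1} | S={0↦-3, 1↦-3, 2↦-3} | K=[fun :: fun]]
t=15: [C=4 | E={w↦3, u↦2, p↦1} | S={0↦-3, 1↦-3, 2↦-3, 3↦-4} | K=[fun]]
t=16: [C=6 | E={u↦4, p↦1} | S={0↦-3, 1↦-3, 2↦-3, 3↦-4, 4↦4} | K=∅]
→ final value 6

Answer: 6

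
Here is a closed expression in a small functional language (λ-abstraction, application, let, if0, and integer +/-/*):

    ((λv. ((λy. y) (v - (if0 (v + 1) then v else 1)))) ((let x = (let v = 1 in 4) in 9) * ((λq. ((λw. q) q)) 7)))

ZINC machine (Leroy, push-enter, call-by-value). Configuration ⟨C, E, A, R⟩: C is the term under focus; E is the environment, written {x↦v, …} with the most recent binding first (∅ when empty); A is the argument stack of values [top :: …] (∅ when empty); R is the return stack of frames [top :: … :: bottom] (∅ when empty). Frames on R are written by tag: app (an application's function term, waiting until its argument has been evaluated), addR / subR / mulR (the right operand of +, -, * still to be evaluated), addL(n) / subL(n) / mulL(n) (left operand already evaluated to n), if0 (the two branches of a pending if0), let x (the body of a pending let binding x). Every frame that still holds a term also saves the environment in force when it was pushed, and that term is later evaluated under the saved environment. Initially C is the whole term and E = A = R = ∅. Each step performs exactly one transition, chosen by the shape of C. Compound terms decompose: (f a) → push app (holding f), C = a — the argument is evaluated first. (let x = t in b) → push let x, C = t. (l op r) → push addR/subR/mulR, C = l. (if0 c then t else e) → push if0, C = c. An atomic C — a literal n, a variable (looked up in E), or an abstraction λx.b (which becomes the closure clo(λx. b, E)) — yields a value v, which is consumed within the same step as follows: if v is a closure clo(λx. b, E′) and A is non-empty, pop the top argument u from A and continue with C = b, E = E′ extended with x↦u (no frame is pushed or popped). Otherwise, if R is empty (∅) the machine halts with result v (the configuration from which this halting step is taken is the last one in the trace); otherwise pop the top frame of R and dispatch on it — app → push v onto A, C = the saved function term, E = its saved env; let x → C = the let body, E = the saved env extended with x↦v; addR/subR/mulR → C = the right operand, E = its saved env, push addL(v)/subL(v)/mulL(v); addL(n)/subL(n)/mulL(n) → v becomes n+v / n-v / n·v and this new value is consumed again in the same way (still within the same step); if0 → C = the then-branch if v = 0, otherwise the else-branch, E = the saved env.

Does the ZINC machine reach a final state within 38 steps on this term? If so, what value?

Answer: 62

Machine steps:
t=0: <C=((λv. ((λy. y) (v - (if0 (v + 1) then v else 1)))) ((let x = (let v = 1 in 4) in 9) * ((λq. ((λw. q) q)) 7))), E=∅, A=∅, R=∅>
t=1: <C=((let x = (let v = 1 in 4) in 9) * ((λq. ((λw. q) q)) 7)), E=∅, A=∅, R=[app]>
t=2: <C=(let x = (let v = 1 in 4) in 9), E=∅, A=∅, R=[mulR :: app]>
t=3: <C=(let v = 1 in 4), E=∅, A=∅, R=[let x :: mulR :: app]>
t=4: <C=1, E=∅, A=∅, R=[let v :: let x :: mulR :: app]>
t=5: <C=4, E={v↦1}, A=∅, R=[let x :: mulR :: app]>
t=6: <C=9, E={x↦4}, A=∅, R=[mulR :: app]>
t=7: <C=((λq. ((λw. q) q)) 7), E=∅, A=∅, R=[mulL(9) :: app]>
t=8: <C=7, E=∅, A=∅, R=[app :: mulL(9) :: app]>
t=9: <C=(λq. ((λw. q) q)), E=∅, A=[7], R=[mulL(9) :: app]>
t=10: <C=((λw. q) q), E={q↦7}, A=∅, R=[mulL(9) :: app]>
t=11: <C=q, E={q↦7}, A=∅, R=[app :: mulL(9) :: app]>
t=12: <C=(λw. q), E={q↦7}, A=[7], R=[mulL(9) :: app]>
t=13: <C=q, E={w↦7, q↦7}, A=∅, R=[mulL(9) :: app]>
t=14: <C=(λv. ((λy. y) (v - (if0 (v + 1) then v else 1)))), E=∅, A=[63], R=∅>
t=15: <C=((λy. y) (v - (if0 (v + 1) then v else 1))), E={v↦63}, A=∅, R=∅>
t=16: <C=(v - (if0 (v + 1) then v else 1)), E={v↦63}, A=∅, R=[app]>
t=17: <C=v, E={v↦63}, A=∅, R=[subR :: app]>
t=18: <C=(if0 (v + 1) then v else 1), E={v↦63}, A=∅, R=[subL(63) :: app]>
t=19: <C=(v + 1), E={v↦63}, A=∅, R=[if0 :: subL(63) :: app]>
t=20: <C=v, E={v↦63}, A=∅, R=[addR :: if0 :: subL(63) :: app]>
t=21: <C=1, E={v↦63}, A=∅, R=[addL(63) :: if0 :: subL(63) :: app]>
t=22: <C=1, E={v↦63}, A=∅, R=[subL(63) :: app]>
t=23: <C=(λy. y), E={v↦63}, A=[62], R=∅>
t=24: <C=y, E={y↦62, v↦63}, A=∅, R=∅>
→ final value 62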